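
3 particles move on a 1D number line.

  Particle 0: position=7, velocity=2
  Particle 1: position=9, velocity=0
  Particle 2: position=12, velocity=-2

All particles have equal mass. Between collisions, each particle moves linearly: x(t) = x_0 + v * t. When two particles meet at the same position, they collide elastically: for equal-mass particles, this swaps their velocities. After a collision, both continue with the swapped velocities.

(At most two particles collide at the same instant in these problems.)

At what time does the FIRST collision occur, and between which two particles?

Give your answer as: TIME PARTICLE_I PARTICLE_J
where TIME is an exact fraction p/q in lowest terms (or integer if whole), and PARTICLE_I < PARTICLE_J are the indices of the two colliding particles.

Pair (0,1): pos 7,9 vel 2,0 -> gap=2, closing at 2/unit, collide at t=1
Pair (1,2): pos 9,12 vel 0,-2 -> gap=3, closing at 2/unit, collide at t=3/2
Earliest collision: t=1 between 0 and 1

Answer: 1 0 1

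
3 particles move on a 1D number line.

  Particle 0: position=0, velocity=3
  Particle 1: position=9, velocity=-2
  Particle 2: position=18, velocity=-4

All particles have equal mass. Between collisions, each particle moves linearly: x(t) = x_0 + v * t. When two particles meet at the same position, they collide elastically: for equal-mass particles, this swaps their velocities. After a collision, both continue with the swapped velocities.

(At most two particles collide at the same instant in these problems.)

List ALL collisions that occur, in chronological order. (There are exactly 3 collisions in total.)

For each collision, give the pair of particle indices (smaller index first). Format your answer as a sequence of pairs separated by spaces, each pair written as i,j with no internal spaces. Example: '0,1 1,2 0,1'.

Answer: 0,1 1,2 0,1

Derivation:
Collision at t=9/5: particles 0 and 1 swap velocities; positions: p0=27/5 p1=27/5 p2=54/5; velocities now: v0=-2 v1=3 v2=-4
Collision at t=18/7: particles 1 and 2 swap velocities; positions: p0=27/7 p1=54/7 p2=54/7; velocities now: v0=-2 v1=-4 v2=3
Collision at t=9/2: particles 0 and 1 swap velocities; positions: p0=0 p1=0 p2=27/2; velocities now: v0=-4 v1=-2 v2=3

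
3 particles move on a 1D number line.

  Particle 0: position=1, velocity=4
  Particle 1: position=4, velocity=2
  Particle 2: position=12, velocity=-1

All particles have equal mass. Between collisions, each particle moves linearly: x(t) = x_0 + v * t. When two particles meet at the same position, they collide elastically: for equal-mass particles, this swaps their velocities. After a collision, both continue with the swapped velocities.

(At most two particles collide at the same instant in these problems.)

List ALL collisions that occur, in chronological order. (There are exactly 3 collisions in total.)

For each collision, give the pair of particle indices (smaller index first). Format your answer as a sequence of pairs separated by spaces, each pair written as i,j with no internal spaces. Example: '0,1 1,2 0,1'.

Collision at t=3/2: particles 0 and 1 swap velocities; positions: p0=7 p1=7 p2=21/2; velocities now: v0=2 v1=4 v2=-1
Collision at t=11/5: particles 1 and 2 swap velocities; positions: p0=42/5 p1=49/5 p2=49/5; velocities now: v0=2 v1=-1 v2=4
Collision at t=8/3: particles 0 and 1 swap velocities; positions: p0=28/3 p1=28/3 p2=35/3; velocities now: v0=-1 v1=2 v2=4

Answer: 0,1 1,2 0,1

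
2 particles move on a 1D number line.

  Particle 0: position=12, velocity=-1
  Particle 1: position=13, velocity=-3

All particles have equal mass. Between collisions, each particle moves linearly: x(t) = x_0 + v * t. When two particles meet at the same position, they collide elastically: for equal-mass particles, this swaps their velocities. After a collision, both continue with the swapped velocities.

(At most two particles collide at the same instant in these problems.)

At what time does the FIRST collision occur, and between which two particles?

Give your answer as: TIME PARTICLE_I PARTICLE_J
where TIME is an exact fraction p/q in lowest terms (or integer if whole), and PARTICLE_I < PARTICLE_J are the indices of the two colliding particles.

Pair (0,1): pos 12,13 vel -1,-3 -> gap=1, closing at 2/unit, collide at t=1/2
Earliest collision: t=1/2 between 0 and 1

Answer: 1/2 0 1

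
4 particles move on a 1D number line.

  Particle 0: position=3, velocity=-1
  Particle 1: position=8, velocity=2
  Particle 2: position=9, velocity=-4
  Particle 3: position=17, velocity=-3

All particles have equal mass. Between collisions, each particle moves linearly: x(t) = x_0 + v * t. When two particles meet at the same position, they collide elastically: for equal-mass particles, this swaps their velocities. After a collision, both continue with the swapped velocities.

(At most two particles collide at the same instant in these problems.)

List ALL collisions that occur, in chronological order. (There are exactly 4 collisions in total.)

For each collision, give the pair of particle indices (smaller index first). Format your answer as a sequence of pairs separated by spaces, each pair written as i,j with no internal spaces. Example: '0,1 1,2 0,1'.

Collision at t=1/6: particles 1 and 2 swap velocities; positions: p0=17/6 p1=25/3 p2=25/3 p3=33/2; velocities now: v0=-1 v1=-4 v2=2 v3=-3
Collision at t=9/5: particles 2 and 3 swap velocities; positions: p0=6/5 p1=9/5 p2=58/5 p3=58/5; velocities now: v0=-1 v1=-4 v2=-3 v3=2
Collision at t=2: particles 0 and 1 swap velocities; positions: p0=1 p1=1 p2=11 p3=12; velocities now: v0=-4 v1=-1 v2=-3 v3=2
Collision at t=7: particles 1 and 2 swap velocities; positions: p0=-19 p1=-4 p2=-4 p3=22; velocities now: v0=-4 v1=-3 v2=-1 v3=2

Answer: 1,2 2,3 0,1 1,2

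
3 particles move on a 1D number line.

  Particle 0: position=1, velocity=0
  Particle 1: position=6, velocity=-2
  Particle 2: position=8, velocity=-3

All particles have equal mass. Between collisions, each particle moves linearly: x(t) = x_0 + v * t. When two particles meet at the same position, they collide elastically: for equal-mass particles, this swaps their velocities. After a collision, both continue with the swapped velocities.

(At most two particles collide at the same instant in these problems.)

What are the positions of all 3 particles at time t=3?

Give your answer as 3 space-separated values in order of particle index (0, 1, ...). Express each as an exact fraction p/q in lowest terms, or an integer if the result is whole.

Answer: -1 0 1

Derivation:
Collision at t=2: particles 1 and 2 swap velocities; positions: p0=1 p1=2 p2=2; velocities now: v0=0 v1=-3 v2=-2
Collision at t=7/3: particles 0 and 1 swap velocities; positions: p0=1 p1=1 p2=4/3; velocities now: v0=-3 v1=0 v2=-2
Collision at t=5/2: particles 1 and 2 swap velocities; positions: p0=1/2 p1=1 p2=1; velocities now: v0=-3 v1=-2 v2=0
Advance to t=3 (no further collisions before then); velocities: v0=-3 v1=-2 v2=0; positions = -1 0 1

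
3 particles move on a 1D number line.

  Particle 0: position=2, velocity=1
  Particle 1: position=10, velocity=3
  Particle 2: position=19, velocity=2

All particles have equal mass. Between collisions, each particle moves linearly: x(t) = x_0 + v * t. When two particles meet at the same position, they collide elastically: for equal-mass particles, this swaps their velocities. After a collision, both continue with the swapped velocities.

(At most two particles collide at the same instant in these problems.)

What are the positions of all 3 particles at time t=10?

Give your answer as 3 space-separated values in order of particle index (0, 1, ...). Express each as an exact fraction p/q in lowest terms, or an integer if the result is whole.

Answer: 12 39 40

Derivation:
Collision at t=9: particles 1 and 2 swap velocities; positions: p0=11 p1=37 p2=37; velocities now: v0=1 v1=2 v2=3
Advance to t=10 (no further collisions before then); velocities: v0=1 v1=2 v2=3; positions = 12 39 40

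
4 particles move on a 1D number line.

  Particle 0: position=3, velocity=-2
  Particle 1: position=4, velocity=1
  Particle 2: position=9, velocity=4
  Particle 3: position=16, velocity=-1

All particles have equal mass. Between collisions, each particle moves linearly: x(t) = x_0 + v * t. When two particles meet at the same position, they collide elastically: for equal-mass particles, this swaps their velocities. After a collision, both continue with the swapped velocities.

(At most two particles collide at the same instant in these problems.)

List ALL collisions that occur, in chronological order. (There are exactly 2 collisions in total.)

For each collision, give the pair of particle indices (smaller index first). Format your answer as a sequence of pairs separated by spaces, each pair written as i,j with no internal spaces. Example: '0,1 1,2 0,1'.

Collision at t=7/5: particles 2 and 3 swap velocities; positions: p0=1/5 p1=27/5 p2=73/5 p3=73/5; velocities now: v0=-2 v1=1 v2=-1 v3=4
Collision at t=6: particles 1 and 2 swap velocities; positions: p0=-9 p1=10 p2=10 p3=33; velocities now: v0=-2 v1=-1 v2=1 v3=4

Answer: 2,3 1,2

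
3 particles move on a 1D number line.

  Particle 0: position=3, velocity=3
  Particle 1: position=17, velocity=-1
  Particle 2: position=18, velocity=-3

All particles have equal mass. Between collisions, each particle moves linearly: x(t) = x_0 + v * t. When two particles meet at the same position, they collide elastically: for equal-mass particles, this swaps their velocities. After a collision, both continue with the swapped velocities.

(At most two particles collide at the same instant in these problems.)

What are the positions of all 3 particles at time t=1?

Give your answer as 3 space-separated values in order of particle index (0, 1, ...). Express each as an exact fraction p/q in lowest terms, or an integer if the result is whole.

Collision at t=1/2: particles 1 and 2 swap velocities; positions: p0=9/2 p1=33/2 p2=33/2; velocities now: v0=3 v1=-3 v2=-1
Advance to t=1 (no further collisions before then); velocities: v0=3 v1=-3 v2=-1; positions = 6 15 16

Answer: 6 15 16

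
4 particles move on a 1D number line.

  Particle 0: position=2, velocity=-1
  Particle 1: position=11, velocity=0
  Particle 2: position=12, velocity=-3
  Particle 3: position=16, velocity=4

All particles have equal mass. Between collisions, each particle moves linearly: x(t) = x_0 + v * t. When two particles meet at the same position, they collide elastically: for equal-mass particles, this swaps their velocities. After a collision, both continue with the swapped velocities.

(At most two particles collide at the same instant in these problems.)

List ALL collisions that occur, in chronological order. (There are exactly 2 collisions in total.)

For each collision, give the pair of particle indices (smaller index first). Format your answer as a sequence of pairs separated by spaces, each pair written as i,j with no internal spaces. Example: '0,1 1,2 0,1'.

Answer: 1,2 0,1

Derivation:
Collision at t=1/3: particles 1 and 2 swap velocities; positions: p0=5/3 p1=11 p2=11 p3=52/3; velocities now: v0=-1 v1=-3 v2=0 v3=4
Collision at t=5: particles 0 and 1 swap velocities; positions: p0=-3 p1=-3 p2=11 p3=36; velocities now: v0=-3 v1=-1 v2=0 v3=4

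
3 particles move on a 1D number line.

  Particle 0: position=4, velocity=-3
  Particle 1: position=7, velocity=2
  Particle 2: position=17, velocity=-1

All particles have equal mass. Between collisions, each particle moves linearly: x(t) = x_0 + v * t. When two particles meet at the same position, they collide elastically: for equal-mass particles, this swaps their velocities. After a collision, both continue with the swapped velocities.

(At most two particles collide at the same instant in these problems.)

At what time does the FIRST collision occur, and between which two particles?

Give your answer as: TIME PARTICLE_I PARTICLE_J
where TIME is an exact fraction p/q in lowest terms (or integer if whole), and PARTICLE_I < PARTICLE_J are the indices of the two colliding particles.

Answer: 10/3 1 2

Derivation:
Pair (0,1): pos 4,7 vel -3,2 -> not approaching (rel speed -5 <= 0)
Pair (1,2): pos 7,17 vel 2,-1 -> gap=10, closing at 3/unit, collide at t=10/3
Earliest collision: t=10/3 between 1 and 2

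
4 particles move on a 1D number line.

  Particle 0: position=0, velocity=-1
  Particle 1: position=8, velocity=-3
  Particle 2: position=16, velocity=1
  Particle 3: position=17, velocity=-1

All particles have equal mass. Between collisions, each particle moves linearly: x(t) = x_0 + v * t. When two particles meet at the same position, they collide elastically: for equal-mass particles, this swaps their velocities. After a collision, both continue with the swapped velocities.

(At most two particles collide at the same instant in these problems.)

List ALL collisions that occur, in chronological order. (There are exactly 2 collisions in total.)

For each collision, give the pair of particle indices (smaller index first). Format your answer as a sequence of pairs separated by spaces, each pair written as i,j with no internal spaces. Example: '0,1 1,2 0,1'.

Answer: 2,3 0,1

Derivation:
Collision at t=1/2: particles 2 and 3 swap velocities; positions: p0=-1/2 p1=13/2 p2=33/2 p3=33/2; velocities now: v0=-1 v1=-3 v2=-1 v3=1
Collision at t=4: particles 0 and 1 swap velocities; positions: p0=-4 p1=-4 p2=13 p3=20; velocities now: v0=-3 v1=-1 v2=-1 v3=1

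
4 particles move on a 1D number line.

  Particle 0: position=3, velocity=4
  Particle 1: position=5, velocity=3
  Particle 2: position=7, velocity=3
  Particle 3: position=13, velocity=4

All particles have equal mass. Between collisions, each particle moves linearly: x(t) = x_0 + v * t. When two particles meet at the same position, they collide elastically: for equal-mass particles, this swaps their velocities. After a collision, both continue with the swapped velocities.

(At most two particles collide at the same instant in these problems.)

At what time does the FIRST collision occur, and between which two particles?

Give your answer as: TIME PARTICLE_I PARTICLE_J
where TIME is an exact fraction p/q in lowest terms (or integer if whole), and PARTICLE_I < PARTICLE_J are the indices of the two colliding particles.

Pair (0,1): pos 3,5 vel 4,3 -> gap=2, closing at 1/unit, collide at t=2
Pair (1,2): pos 5,7 vel 3,3 -> not approaching (rel speed 0 <= 0)
Pair (2,3): pos 7,13 vel 3,4 -> not approaching (rel speed -1 <= 0)
Earliest collision: t=2 between 0 and 1

Answer: 2 0 1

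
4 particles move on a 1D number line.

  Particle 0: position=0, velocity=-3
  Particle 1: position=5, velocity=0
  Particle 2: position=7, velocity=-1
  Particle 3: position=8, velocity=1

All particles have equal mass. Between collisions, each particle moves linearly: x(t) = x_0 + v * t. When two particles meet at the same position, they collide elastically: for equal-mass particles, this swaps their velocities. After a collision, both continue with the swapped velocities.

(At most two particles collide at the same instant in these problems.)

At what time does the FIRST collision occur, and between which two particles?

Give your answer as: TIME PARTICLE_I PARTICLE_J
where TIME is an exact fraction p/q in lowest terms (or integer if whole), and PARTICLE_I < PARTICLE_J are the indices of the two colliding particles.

Pair (0,1): pos 0,5 vel -3,0 -> not approaching (rel speed -3 <= 0)
Pair (1,2): pos 5,7 vel 0,-1 -> gap=2, closing at 1/unit, collide at t=2
Pair (2,3): pos 7,8 vel -1,1 -> not approaching (rel speed -2 <= 0)
Earliest collision: t=2 between 1 and 2

Answer: 2 1 2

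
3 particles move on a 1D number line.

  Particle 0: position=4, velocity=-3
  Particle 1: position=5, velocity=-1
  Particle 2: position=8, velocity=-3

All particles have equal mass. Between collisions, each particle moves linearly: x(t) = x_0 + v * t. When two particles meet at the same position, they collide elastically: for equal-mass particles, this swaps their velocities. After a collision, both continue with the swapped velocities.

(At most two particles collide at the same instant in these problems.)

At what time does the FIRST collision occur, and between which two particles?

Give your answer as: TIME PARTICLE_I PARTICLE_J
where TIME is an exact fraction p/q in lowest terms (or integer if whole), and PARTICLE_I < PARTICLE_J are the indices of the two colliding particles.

Answer: 3/2 1 2

Derivation:
Pair (0,1): pos 4,5 vel -3,-1 -> not approaching (rel speed -2 <= 0)
Pair (1,2): pos 5,8 vel -1,-3 -> gap=3, closing at 2/unit, collide at t=3/2
Earliest collision: t=3/2 between 1 and 2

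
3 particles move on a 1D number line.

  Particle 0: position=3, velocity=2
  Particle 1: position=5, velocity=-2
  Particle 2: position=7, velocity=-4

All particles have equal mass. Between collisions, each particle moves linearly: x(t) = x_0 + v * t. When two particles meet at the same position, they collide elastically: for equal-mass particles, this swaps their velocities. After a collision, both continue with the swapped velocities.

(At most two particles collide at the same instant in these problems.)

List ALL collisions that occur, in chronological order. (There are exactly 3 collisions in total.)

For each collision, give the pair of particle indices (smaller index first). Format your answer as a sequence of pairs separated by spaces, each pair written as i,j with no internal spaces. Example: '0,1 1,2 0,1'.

Collision at t=1/2: particles 0 and 1 swap velocities; positions: p0=4 p1=4 p2=5; velocities now: v0=-2 v1=2 v2=-4
Collision at t=2/3: particles 1 and 2 swap velocities; positions: p0=11/3 p1=13/3 p2=13/3; velocities now: v0=-2 v1=-4 v2=2
Collision at t=1: particles 0 and 1 swap velocities; positions: p0=3 p1=3 p2=5; velocities now: v0=-4 v1=-2 v2=2

Answer: 0,1 1,2 0,1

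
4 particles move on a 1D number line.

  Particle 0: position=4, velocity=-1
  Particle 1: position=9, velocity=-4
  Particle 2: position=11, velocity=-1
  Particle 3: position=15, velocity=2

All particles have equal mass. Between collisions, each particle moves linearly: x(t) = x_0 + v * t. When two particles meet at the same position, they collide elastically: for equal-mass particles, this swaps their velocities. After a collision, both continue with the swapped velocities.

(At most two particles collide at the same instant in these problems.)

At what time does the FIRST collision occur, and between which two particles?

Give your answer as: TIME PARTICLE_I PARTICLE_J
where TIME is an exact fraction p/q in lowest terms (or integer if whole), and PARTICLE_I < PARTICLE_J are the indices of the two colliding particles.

Answer: 5/3 0 1

Derivation:
Pair (0,1): pos 4,9 vel -1,-4 -> gap=5, closing at 3/unit, collide at t=5/3
Pair (1,2): pos 9,11 vel -4,-1 -> not approaching (rel speed -3 <= 0)
Pair (2,3): pos 11,15 vel -1,2 -> not approaching (rel speed -3 <= 0)
Earliest collision: t=5/3 between 0 and 1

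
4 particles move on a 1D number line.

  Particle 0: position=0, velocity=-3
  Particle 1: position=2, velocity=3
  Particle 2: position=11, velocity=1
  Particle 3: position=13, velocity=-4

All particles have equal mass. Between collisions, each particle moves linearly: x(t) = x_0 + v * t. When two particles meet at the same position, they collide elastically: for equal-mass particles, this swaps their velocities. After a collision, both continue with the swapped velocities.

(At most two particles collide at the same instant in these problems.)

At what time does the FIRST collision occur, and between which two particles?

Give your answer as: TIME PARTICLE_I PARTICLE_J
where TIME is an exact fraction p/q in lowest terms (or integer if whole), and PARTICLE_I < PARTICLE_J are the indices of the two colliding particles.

Answer: 2/5 2 3

Derivation:
Pair (0,1): pos 0,2 vel -3,3 -> not approaching (rel speed -6 <= 0)
Pair (1,2): pos 2,11 vel 3,1 -> gap=9, closing at 2/unit, collide at t=9/2
Pair (2,3): pos 11,13 vel 1,-4 -> gap=2, closing at 5/unit, collide at t=2/5
Earliest collision: t=2/5 between 2 and 3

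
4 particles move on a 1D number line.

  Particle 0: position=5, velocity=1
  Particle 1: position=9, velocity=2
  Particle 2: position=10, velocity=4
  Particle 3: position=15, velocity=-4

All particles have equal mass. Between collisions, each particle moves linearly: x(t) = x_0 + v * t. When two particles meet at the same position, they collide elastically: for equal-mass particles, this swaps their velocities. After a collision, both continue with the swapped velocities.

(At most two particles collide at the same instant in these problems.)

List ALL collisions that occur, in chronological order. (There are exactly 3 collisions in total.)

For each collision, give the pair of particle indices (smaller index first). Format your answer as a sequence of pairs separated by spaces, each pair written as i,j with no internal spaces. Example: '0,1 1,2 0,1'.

Answer: 2,3 1,2 0,1

Derivation:
Collision at t=5/8: particles 2 and 3 swap velocities; positions: p0=45/8 p1=41/4 p2=25/2 p3=25/2; velocities now: v0=1 v1=2 v2=-4 v3=4
Collision at t=1: particles 1 and 2 swap velocities; positions: p0=6 p1=11 p2=11 p3=14; velocities now: v0=1 v1=-4 v2=2 v3=4
Collision at t=2: particles 0 and 1 swap velocities; positions: p0=7 p1=7 p2=13 p3=18; velocities now: v0=-4 v1=1 v2=2 v3=4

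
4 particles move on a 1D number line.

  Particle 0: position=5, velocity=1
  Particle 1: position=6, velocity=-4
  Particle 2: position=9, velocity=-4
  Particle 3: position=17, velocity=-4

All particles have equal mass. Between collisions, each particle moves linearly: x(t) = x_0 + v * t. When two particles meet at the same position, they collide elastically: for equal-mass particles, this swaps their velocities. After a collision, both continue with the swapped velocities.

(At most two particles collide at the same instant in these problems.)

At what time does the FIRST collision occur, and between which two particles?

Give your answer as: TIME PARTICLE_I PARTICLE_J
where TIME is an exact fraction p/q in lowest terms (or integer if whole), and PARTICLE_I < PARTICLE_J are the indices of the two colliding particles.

Answer: 1/5 0 1

Derivation:
Pair (0,1): pos 5,6 vel 1,-4 -> gap=1, closing at 5/unit, collide at t=1/5
Pair (1,2): pos 6,9 vel -4,-4 -> not approaching (rel speed 0 <= 0)
Pair (2,3): pos 9,17 vel -4,-4 -> not approaching (rel speed 0 <= 0)
Earliest collision: t=1/5 between 0 and 1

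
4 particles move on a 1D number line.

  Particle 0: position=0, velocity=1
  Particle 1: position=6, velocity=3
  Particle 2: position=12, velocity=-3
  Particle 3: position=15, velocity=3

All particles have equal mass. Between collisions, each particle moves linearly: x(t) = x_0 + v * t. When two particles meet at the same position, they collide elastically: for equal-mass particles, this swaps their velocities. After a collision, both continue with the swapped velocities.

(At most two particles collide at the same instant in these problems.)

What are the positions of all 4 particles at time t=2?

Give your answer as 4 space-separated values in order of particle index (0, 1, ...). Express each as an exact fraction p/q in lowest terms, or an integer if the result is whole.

Answer: 2 6 12 21

Derivation:
Collision at t=1: particles 1 and 2 swap velocities; positions: p0=1 p1=9 p2=9 p3=18; velocities now: v0=1 v1=-3 v2=3 v3=3
Advance to t=2 (no further collisions before then); velocities: v0=1 v1=-3 v2=3 v3=3; positions = 2 6 12 21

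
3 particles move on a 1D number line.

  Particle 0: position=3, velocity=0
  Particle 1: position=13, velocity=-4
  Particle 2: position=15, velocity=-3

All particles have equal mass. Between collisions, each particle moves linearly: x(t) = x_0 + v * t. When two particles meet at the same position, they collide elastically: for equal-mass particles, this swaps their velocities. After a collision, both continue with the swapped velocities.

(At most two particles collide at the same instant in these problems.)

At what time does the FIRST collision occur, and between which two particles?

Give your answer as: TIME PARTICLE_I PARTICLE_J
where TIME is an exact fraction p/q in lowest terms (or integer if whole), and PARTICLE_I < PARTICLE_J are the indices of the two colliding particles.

Pair (0,1): pos 3,13 vel 0,-4 -> gap=10, closing at 4/unit, collide at t=5/2
Pair (1,2): pos 13,15 vel -4,-3 -> not approaching (rel speed -1 <= 0)
Earliest collision: t=5/2 between 0 and 1

Answer: 5/2 0 1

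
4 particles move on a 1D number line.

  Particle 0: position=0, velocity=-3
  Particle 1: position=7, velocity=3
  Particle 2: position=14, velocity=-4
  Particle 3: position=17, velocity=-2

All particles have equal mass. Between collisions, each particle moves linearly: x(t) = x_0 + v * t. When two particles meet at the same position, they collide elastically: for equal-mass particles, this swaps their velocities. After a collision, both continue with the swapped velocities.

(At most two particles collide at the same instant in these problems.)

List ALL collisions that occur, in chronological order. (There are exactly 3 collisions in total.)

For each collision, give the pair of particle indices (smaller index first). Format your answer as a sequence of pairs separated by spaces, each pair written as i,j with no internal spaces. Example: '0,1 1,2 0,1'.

Answer: 1,2 2,3 0,1

Derivation:
Collision at t=1: particles 1 and 2 swap velocities; positions: p0=-3 p1=10 p2=10 p3=15; velocities now: v0=-3 v1=-4 v2=3 v3=-2
Collision at t=2: particles 2 and 3 swap velocities; positions: p0=-6 p1=6 p2=13 p3=13; velocities now: v0=-3 v1=-4 v2=-2 v3=3
Collision at t=14: particles 0 and 1 swap velocities; positions: p0=-42 p1=-42 p2=-11 p3=49; velocities now: v0=-4 v1=-3 v2=-2 v3=3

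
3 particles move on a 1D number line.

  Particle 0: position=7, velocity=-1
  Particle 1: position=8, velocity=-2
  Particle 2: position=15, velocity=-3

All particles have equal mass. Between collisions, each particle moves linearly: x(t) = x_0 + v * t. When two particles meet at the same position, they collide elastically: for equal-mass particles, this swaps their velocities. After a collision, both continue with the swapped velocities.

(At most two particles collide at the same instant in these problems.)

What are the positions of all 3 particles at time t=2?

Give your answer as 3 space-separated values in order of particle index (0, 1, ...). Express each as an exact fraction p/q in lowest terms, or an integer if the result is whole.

Collision at t=1: particles 0 and 1 swap velocities; positions: p0=6 p1=6 p2=12; velocities now: v0=-2 v1=-1 v2=-3
Advance to t=2 (no further collisions before then); velocities: v0=-2 v1=-1 v2=-3; positions = 4 5 9

Answer: 4 5 9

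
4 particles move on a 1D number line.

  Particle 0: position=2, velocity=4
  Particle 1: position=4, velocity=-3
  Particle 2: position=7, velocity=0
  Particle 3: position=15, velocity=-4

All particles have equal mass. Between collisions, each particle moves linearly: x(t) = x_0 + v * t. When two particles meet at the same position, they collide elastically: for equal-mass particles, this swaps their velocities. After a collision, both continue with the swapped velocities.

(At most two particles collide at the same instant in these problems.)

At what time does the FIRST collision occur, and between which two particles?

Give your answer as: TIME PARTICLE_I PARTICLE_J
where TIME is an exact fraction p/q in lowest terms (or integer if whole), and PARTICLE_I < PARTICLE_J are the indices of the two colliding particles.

Answer: 2/7 0 1

Derivation:
Pair (0,1): pos 2,4 vel 4,-3 -> gap=2, closing at 7/unit, collide at t=2/7
Pair (1,2): pos 4,7 vel -3,0 -> not approaching (rel speed -3 <= 0)
Pair (2,3): pos 7,15 vel 0,-4 -> gap=8, closing at 4/unit, collide at t=2
Earliest collision: t=2/7 between 0 and 1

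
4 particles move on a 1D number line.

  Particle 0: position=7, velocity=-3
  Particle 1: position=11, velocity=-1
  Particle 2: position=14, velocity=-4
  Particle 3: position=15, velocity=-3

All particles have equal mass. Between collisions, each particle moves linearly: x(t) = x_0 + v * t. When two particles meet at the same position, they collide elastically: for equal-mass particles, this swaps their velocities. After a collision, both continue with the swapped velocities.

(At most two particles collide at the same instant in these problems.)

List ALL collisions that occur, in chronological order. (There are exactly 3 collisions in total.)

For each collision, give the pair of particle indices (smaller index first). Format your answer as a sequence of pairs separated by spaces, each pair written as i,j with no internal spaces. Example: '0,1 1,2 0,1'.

Answer: 1,2 2,3 0,1

Derivation:
Collision at t=1: particles 1 and 2 swap velocities; positions: p0=4 p1=10 p2=10 p3=12; velocities now: v0=-3 v1=-4 v2=-1 v3=-3
Collision at t=2: particles 2 and 3 swap velocities; positions: p0=1 p1=6 p2=9 p3=9; velocities now: v0=-3 v1=-4 v2=-3 v3=-1
Collision at t=7: particles 0 and 1 swap velocities; positions: p0=-14 p1=-14 p2=-6 p3=4; velocities now: v0=-4 v1=-3 v2=-3 v3=-1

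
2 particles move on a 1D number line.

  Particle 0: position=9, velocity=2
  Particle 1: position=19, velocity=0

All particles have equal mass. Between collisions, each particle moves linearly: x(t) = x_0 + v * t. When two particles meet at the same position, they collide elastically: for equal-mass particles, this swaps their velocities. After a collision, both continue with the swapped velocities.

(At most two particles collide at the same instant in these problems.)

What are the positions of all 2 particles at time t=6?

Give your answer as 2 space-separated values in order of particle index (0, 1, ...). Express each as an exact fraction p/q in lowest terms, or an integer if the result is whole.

Answer: 19 21

Derivation:
Collision at t=5: particles 0 and 1 swap velocities; positions: p0=19 p1=19; velocities now: v0=0 v1=2
Advance to t=6 (no further collisions before then); velocities: v0=0 v1=2; positions = 19 21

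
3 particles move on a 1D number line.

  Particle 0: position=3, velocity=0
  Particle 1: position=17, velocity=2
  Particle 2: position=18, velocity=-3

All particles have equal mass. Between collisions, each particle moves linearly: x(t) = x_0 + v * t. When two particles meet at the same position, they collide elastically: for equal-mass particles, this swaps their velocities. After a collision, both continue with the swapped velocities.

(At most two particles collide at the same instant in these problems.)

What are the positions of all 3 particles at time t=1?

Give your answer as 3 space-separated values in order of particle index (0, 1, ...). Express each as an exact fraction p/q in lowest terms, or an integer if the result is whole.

Collision at t=1/5: particles 1 and 2 swap velocities; positions: p0=3 p1=87/5 p2=87/5; velocities now: v0=0 v1=-3 v2=2
Advance to t=1 (no further collisions before then); velocities: v0=0 v1=-3 v2=2; positions = 3 15 19

Answer: 3 15 19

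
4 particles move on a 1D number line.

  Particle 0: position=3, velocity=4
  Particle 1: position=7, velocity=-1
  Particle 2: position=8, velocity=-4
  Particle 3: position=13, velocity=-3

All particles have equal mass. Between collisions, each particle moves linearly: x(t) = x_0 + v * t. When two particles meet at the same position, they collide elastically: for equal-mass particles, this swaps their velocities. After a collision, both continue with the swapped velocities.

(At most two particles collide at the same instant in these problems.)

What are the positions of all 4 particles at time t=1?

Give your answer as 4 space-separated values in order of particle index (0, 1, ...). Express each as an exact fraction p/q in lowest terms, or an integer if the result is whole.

Collision at t=1/3: particles 1 and 2 swap velocities; positions: p0=13/3 p1=20/3 p2=20/3 p3=12; velocities now: v0=4 v1=-4 v2=-1 v3=-3
Collision at t=5/8: particles 0 and 1 swap velocities; positions: p0=11/2 p1=11/2 p2=51/8 p3=89/8; velocities now: v0=-4 v1=4 v2=-1 v3=-3
Collision at t=4/5: particles 1 and 2 swap velocities; positions: p0=24/5 p1=31/5 p2=31/5 p3=53/5; velocities now: v0=-4 v1=-1 v2=4 v3=-3
Advance to t=1 (no further collisions before then); velocities: v0=-4 v1=-1 v2=4 v3=-3; positions = 4 6 7 10

Answer: 4 6 7 10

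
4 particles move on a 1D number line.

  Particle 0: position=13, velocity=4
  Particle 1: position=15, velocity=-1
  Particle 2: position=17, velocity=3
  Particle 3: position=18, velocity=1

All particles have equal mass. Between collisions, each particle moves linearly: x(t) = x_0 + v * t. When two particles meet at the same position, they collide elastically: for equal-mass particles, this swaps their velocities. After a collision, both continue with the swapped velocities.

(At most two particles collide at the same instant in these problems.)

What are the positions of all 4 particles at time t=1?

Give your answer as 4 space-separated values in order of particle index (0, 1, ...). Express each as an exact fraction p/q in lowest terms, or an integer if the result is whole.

Collision at t=2/5: particles 0 and 1 swap velocities; positions: p0=73/5 p1=73/5 p2=91/5 p3=92/5; velocities now: v0=-1 v1=4 v2=3 v3=1
Collision at t=1/2: particles 2 and 3 swap velocities; positions: p0=29/2 p1=15 p2=37/2 p3=37/2; velocities now: v0=-1 v1=4 v2=1 v3=3
Advance to t=1 (no further collisions before then); velocities: v0=-1 v1=4 v2=1 v3=3; positions = 14 17 19 20

Answer: 14 17 19 20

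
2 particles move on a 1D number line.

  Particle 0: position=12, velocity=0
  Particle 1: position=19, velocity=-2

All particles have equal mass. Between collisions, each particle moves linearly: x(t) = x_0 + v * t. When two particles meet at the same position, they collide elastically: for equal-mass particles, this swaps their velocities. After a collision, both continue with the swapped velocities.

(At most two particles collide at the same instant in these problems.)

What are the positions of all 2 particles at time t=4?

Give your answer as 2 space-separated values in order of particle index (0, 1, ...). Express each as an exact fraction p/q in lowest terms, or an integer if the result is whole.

Answer: 11 12

Derivation:
Collision at t=7/2: particles 0 and 1 swap velocities; positions: p0=12 p1=12; velocities now: v0=-2 v1=0
Advance to t=4 (no further collisions before then); velocities: v0=-2 v1=0; positions = 11 12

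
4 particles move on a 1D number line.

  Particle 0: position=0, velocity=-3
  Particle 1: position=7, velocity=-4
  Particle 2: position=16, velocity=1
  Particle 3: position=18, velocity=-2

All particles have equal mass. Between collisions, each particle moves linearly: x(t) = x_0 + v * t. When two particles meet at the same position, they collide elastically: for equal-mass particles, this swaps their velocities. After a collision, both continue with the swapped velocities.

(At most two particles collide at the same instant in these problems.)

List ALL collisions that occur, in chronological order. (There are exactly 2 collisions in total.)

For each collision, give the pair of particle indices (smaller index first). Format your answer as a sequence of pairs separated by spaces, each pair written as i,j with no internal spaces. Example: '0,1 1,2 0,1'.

Collision at t=2/3: particles 2 and 3 swap velocities; positions: p0=-2 p1=13/3 p2=50/3 p3=50/3; velocities now: v0=-3 v1=-4 v2=-2 v3=1
Collision at t=7: particles 0 and 1 swap velocities; positions: p0=-21 p1=-21 p2=4 p3=23; velocities now: v0=-4 v1=-3 v2=-2 v3=1

Answer: 2,3 0,1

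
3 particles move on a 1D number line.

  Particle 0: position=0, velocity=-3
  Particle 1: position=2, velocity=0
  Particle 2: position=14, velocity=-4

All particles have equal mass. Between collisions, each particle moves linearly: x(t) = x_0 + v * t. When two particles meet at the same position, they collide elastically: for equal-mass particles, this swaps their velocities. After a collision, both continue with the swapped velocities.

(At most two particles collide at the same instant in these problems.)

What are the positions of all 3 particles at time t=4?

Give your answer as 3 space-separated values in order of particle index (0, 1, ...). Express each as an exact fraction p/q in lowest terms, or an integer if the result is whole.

Collision at t=3: particles 1 and 2 swap velocities; positions: p0=-9 p1=2 p2=2; velocities now: v0=-3 v1=-4 v2=0
Advance to t=4 (no further collisions before then); velocities: v0=-3 v1=-4 v2=0; positions = -12 -2 2

Answer: -12 -2 2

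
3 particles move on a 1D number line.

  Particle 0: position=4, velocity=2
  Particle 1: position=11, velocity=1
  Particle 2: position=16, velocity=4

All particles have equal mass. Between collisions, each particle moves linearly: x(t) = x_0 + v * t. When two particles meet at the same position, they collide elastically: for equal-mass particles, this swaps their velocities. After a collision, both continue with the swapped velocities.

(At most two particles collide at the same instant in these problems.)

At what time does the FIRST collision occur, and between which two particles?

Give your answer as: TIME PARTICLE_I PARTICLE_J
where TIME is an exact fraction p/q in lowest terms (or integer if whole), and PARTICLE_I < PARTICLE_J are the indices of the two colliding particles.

Answer: 7 0 1

Derivation:
Pair (0,1): pos 4,11 vel 2,1 -> gap=7, closing at 1/unit, collide at t=7
Pair (1,2): pos 11,16 vel 1,4 -> not approaching (rel speed -3 <= 0)
Earliest collision: t=7 between 0 and 1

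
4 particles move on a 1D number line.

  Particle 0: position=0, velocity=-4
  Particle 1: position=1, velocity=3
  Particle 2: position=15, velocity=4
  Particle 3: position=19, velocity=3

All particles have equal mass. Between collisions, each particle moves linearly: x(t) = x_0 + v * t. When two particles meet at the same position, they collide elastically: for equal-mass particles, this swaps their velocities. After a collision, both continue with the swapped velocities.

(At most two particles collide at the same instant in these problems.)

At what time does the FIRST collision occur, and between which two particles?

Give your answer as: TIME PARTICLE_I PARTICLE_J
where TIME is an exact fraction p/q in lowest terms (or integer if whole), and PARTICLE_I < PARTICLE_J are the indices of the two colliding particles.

Pair (0,1): pos 0,1 vel -4,3 -> not approaching (rel speed -7 <= 0)
Pair (1,2): pos 1,15 vel 3,4 -> not approaching (rel speed -1 <= 0)
Pair (2,3): pos 15,19 vel 4,3 -> gap=4, closing at 1/unit, collide at t=4
Earliest collision: t=4 between 2 and 3

Answer: 4 2 3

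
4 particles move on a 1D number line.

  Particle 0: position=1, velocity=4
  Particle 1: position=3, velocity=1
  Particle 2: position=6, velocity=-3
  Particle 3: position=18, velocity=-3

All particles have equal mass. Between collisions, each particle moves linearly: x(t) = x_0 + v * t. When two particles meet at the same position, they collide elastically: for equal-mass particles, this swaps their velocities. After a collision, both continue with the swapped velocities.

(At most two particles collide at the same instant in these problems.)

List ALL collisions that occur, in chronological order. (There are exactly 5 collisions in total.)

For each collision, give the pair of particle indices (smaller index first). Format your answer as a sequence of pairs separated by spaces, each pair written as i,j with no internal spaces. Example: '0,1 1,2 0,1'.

Answer: 0,1 1,2 0,1 2,3 1,2

Derivation:
Collision at t=2/3: particles 0 and 1 swap velocities; positions: p0=11/3 p1=11/3 p2=4 p3=16; velocities now: v0=1 v1=4 v2=-3 v3=-3
Collision at t=5/7: particles 1 and 2 swap velocities; positions: p0=26/7 p1=27/7 p2=27/7 p3=111/7; velocities now: v0=1 v1=-3 v2=4 v3=-3
Collision at t=3/4: particles 0 and 1 swap velocities; positions: p0=15/4 p1=15/4 p2=4 p3=63/4; velocities now: v0=-3 v1=1 v2=4 v3=-3
Collision at t=17/7: particles 2 and 3 swap velocities; positions: p0=-9/7 p1=38/7 p2=75/7 p3=75/7; velocities now: v0=-3 v1=1 v2=-3 v3=4
Collision at t=15/4: particles 1 and 2 swap velocities; positions: p0=-21/4 p1=27/4 p2=27/4 p3=16; velocities now: v0=-3 v1=-3 v2=1 v3=4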